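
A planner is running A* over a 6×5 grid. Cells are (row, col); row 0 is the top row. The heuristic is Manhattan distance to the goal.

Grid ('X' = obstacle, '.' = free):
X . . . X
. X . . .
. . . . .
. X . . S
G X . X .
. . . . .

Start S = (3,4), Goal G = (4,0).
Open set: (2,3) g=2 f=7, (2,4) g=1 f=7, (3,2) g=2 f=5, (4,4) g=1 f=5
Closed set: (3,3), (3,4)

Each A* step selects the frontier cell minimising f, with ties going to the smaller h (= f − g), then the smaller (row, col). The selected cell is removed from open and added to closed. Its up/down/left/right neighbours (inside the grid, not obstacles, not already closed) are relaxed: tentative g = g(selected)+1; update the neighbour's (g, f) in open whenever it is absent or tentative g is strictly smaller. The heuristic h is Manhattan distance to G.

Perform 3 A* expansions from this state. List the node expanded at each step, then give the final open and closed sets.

order=[(3,2) → (4,2) → (4,4)]; open=[(2,2) g=3 f=7, (2,3) g=2 f=7, (2,4) g=1 f=7, (5,2) g=4 f=7, (5,4) g=2 f=7]; closed=[(3,2), (3,3), (3,4), (4,2), (4,4)]

step 1: expand (3,2) (f=5, h=3) → closed; open now [(2,2) g=3 f=7, (2,3) g=2 f=7, (2,4) g=1 f=7, (4,2) g=3 f=5, (4,4) g=1 f=5]
step 2: expand (4,2) (f=5, h=2) → closed; open now [(2,2) g=3 f=7, (2,3) g=2 f=7, (2,4) g=1 f=7, (4,4) g=1 f=5, (5,2) g=4 f=7]
step 3: expand (4,4) (f=5, h=4) → closed; open now [(2,2) g=3 f=7, (2,3) g=2 f=7, (2,4) g=1 f=7, (5,2) g=4 f=7, (5,4) g=2 f=7]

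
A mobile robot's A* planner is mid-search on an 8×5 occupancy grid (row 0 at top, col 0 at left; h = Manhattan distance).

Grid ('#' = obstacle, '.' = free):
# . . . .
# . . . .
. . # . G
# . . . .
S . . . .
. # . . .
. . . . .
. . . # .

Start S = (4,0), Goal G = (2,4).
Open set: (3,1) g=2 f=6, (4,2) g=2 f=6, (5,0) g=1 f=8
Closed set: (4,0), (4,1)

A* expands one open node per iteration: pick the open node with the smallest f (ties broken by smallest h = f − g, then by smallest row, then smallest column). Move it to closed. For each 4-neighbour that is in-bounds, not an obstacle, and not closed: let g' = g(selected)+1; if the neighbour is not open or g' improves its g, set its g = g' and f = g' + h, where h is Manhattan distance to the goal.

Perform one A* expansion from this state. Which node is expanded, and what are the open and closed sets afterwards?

expanded=(3,1); open=[(2,1) g=3 f=6, (3,2) g=3 f=6, (4,2) g=2 f=6, (5,0) g=1 f=8]; closed=[(3,1), (4,0), (4,1)]

step 1: expand (3,1) (f=6, h=4) → closed; open now [(2,1) g=3 f=6, (3,2) g=3 f=6, (4,2) g=2 f=6, (5,0) g=1 f=8]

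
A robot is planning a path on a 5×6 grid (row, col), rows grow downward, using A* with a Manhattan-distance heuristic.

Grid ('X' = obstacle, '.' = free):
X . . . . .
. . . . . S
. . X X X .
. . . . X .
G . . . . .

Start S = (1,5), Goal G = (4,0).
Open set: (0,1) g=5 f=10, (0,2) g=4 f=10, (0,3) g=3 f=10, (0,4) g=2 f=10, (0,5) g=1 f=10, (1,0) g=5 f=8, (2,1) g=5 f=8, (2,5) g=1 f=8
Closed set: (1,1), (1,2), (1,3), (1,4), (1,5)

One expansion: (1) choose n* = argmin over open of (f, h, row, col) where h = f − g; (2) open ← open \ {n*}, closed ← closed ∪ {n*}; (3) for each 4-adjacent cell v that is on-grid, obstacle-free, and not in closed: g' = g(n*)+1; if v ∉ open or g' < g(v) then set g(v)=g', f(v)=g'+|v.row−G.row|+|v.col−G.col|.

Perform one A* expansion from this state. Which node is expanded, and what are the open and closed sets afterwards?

expanded=(1,0); open=[(0,1) g=5 f=10, (0,2) g=4 f=10, (0,3) g=3 f=10, (0,4) g=2 f=10, (0,5) g=1 f=10, (2,0) g=6 f=8, (2,1) g=5 f=8, (2,5) g=1 f=8]; closed=[(1,0), (1,1), (1,2), (1,3), (1,4), (1,5)]

step 1: expand (1,0) (f=8, h=3) → closed; open now [(0,1) g=5 f=10, (0,2) g=4 f=10, (0,3) g=3 f=10, (0,4) g=2 f=10, (0,5) g=1 f=10, (2,0) g=6 f=8, (2,1) g=5 f=8, (2,5) g=1 f=8]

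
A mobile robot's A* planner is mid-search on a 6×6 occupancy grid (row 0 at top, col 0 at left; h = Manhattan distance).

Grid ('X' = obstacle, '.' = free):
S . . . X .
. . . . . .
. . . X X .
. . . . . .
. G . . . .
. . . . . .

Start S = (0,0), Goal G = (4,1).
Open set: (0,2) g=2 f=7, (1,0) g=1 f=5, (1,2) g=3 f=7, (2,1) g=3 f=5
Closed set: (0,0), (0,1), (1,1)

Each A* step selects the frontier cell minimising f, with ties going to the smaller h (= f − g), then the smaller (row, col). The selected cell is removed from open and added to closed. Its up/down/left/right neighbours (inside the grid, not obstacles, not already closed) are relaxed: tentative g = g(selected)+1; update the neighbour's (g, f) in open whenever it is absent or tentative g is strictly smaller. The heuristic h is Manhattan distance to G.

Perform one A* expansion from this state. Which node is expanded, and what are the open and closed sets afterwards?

step 1: expand (2,1) (f=5, h=2) → closed; open now [(0,2) g=2 f=7, (1,0) g=1 f=5, (1,2) g=3 f=7, (2,0) g=4 f=7, (2,2) g=4 f=7, (3,1) g=4 f=5]

expanded=(2,1); open=[(0,2) g=2 f=7, (1,0) g=1 f=5, (1,2) g=3 f=7, (2,0) g=4 f=7, (2,2) g=4 f=7, (3,1) g=4 f=5]; closed=[(0,0), (0,1), (1,1), (2,1)]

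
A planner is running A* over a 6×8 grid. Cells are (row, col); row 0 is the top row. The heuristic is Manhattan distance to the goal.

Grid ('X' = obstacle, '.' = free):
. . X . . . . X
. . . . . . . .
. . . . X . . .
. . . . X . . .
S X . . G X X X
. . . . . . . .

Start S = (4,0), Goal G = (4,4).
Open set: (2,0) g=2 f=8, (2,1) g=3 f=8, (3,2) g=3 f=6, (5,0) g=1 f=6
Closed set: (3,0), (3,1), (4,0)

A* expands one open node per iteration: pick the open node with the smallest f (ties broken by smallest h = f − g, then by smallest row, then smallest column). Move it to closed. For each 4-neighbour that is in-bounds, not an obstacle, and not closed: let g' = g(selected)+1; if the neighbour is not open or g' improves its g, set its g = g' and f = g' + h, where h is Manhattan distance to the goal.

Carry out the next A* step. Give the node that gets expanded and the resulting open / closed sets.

expanded=(3,2); open=[(2,0) g=2 f=8, (2,1) g=3 f=8, (2,2) g=4 f=8, (3,3) g=4 f=6, (4,2) g=4 f=6, (5,0) g=1 f=6]; closed=[(3,0), (3,1), (3,2), (4,0)]

step 1: expand (3,2) (f=6, h=3) → closed; open now [(2,0) g=2 f=8, (2,1) g=3 f=8, (2,2) g=4 f=8, (3,3) g=4 f=6, (4,2) g=4 f=6, (5,0) g=1 f=6]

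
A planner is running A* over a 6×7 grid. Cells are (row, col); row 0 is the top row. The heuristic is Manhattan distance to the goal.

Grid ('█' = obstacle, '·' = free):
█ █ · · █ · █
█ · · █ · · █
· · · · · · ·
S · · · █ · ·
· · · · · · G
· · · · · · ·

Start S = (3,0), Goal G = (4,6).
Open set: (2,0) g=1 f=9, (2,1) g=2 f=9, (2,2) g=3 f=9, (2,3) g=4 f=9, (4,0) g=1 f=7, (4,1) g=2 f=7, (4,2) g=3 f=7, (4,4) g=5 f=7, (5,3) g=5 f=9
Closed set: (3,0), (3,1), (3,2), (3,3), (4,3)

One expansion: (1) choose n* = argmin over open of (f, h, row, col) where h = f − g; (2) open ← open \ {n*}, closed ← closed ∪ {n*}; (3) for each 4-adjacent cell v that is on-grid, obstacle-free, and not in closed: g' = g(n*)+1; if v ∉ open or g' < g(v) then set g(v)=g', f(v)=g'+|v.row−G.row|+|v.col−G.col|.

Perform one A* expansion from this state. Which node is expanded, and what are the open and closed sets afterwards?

step 1: expand (4,4) (f=7, h=2) → closed; open now [(2,0) g=1 f=9, (2,1) g=2 f=9, (2,2) g=3 f=9, (2,3) g=4 f=9, (4,0) g=1 f=7, (4,1) g=2 f=7, (4,2) g=3 f=7, (4,5) g=6 f=7, (5,3) g=5 f=9, (5,4) g=6 f=9]

expanded=(4,4); open=[(2,0) g=1 f=9, (2,1) g=2 f=9, (2,2) g=3 f=9, (2,3) g=4 f=9, (4,0) g=1 f=7, (4,1) g=2 f=7, (4,2) g=3 f=7, (4,5) g=6 f=7, (5,3) g=5 f=9, (5,4) g=6 f=9]; closed=[(3,0), (3,1), (3,2), (3,3), (4,3), (4,4)]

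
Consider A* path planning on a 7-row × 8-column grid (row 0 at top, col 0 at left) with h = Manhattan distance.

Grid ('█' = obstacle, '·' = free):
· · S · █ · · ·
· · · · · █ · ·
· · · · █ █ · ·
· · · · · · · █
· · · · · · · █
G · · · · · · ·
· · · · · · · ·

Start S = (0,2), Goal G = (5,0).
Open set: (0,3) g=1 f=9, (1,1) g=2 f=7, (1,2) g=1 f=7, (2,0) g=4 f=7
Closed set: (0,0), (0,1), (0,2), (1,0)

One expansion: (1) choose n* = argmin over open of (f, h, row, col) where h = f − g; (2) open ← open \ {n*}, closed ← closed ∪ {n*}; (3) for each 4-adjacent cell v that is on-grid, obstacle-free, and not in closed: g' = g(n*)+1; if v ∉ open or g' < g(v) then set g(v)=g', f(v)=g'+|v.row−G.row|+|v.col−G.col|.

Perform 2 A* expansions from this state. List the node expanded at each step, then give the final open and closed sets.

order=[(2,0) → (3,0)]; open=[(0,3) g=1 f=9, (1,1) g=2 f=7, (1,2) g=1 f=7, (2,1) g=5 f=9, (3,1) g=6 f=9, (4,0) g=6 f=7]; closed=[(0,0), (0,1), (0,2), (1,0), (2,0), (3,0)]

step 1: expand (2,0) (f=7, h=3) → closed; open now [(0,3) g=1 f=9, (1,1) g=2 f=7, (1,2) g=1 f=7, (2,1) g=5 f=9, (3,0) g=5 f=7]
step 2: expand (3,0) (f=7, h=2) → closed; open now [(0,3) g=1 f=9, (1,1) g=2 f=7, (1,2) g=1 f=7, (2,1) g=5 f=9, (3,1) g=6 f=9, (4,0) g=6 f=7]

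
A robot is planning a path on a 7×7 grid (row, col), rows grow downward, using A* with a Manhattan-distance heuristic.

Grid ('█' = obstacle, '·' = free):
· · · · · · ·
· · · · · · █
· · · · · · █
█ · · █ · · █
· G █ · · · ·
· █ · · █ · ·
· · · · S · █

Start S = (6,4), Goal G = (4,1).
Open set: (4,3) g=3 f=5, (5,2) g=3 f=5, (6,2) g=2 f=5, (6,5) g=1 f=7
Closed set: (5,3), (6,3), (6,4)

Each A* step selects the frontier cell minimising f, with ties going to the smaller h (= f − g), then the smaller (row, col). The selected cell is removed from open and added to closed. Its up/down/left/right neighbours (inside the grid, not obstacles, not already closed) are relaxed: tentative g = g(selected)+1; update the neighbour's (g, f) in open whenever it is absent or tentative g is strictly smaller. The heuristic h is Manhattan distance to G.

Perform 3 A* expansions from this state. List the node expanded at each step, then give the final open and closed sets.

order=[(4,3) → (5,2) → (6,2)]; open=[(4,4) g=4 f=7, (6,1) g=3 f=5, (6,5) g=1 f=7]; closed=[(4,3), (5,2), (5,3), (6,2), (6,3), (6,4)]

step 1: expand (4,3) (f=5, h=2) → closed; open now [(4,4) g=4 f=7, (5,2) g=3 f=5, (6,2) g=2 f=5, (6,5) g=1 f=7]
step 2: expand (5,2) (f=5, h=2) → closed; open now [(4,4) g=4 f=7, (6,2) g=2 f=5, (6,5) g=1 f=7]
step 3: expand (6,2) (f=5, h=3) → closed; open now [(4,4) g=4 f=7, (6,1) g=3 f=5, (6,5) g=1 f=7]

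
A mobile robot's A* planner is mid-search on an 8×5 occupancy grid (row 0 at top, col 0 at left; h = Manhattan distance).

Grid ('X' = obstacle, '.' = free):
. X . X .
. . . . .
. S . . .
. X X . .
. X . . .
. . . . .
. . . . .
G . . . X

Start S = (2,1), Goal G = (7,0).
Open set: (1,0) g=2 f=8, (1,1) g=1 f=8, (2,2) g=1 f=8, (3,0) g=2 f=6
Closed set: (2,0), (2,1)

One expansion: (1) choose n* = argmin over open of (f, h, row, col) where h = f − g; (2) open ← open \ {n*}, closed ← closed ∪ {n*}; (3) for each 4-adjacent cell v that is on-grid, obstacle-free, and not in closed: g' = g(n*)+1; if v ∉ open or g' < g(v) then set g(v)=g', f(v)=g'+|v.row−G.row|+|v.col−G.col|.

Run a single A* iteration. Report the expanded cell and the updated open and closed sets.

step 1: expand (3,0) (f=6, h=4) → closed; open now [(1,0) g=2 f=8, (1,1) g=1 f=8, (2,2) g=1 f=8, (4,0) g=3 f=6]

expanded=(3,0); open=[(1,0) g=2 f=8, (1,1) g=1 f=8, (2,2) g=1 f=8, (4,0) g=3 f=6]; closed=[(2,0), (2,1), (3,0)]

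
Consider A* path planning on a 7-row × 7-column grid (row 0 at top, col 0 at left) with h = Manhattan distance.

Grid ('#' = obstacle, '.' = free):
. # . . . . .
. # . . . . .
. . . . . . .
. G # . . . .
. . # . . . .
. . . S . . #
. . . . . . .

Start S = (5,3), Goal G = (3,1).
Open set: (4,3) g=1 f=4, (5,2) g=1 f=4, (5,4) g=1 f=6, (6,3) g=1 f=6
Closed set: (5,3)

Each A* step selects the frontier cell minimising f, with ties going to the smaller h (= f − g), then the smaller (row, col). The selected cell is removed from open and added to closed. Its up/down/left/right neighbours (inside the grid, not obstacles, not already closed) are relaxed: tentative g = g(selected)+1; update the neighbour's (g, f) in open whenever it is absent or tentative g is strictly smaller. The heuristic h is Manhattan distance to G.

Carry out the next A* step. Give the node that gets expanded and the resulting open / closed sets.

step 1: expand (4,3) (f=4, h=3) → closed; open now [(3,3) g=2 f=4, (4,4) g=2 f=6, (5,2) g=1 f=4, (5,4) g=1 f=6, (6,3) g=1 f=6]

expanded=(4,3); open=[(3,3) g=2 f=4, (4,4) g=2 f=6, (5,2) g=1 f=4, (5,4) g=1 f=6, (6,3) g=1 f=6]; closed=[(4,3), (5,3)]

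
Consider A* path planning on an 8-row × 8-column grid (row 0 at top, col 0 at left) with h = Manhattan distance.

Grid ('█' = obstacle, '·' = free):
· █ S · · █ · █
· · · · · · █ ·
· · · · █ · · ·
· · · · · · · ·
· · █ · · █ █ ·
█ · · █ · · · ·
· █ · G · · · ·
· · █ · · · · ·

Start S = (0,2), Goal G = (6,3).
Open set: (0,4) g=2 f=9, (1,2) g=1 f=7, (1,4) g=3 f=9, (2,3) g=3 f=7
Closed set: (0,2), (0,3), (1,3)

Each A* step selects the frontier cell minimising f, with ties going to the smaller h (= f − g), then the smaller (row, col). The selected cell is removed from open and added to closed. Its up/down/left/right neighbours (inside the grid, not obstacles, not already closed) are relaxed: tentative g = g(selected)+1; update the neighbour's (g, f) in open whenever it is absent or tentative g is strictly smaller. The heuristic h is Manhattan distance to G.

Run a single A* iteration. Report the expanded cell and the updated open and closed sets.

expanded=(2,3); open=[(0,4) g=2 f=9, (1,2) g=1 f=7, (1,4) g=3 f=9, (2,2) g=4 f=9, (3,3) g=4 f=7]; closed=[(0,2), (0,3), (1,3), (2,3)]

step 1: expand (2,3) (f=7, h=4) → closed; open now [(0,4) g=2 f=9, (1,2) g=1 f=7, (1,4) g=3 f=9, (2,2) g=4 f=9, (3,3) g=4 f=7]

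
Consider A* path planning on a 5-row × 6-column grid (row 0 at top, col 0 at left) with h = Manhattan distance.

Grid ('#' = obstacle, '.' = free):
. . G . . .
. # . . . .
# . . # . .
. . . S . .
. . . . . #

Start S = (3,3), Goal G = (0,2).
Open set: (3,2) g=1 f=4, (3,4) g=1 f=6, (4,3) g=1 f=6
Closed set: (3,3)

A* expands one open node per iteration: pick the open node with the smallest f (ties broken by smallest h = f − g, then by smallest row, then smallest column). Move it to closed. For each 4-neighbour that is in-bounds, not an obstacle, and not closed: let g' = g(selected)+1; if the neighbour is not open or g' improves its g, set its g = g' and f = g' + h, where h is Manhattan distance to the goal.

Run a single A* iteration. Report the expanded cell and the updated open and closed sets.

expanded=(3,2); open=[(2,2) g=2 f=4, (3,1) g=2 f=6, (3,4) g=1 f=6, (4,2) g=2 f=6, (4,3) g=1 f=6]; closed=[(3,2), (3,3)]

step 1: expand (3,2) (f=4, h=3) → closed; open now [(2,2) g=2 f=4, (3,1) g=2 f=6, (3,4) g=1 f=6, (4,2) g=2 f=6, (4,3) g=1 f=6]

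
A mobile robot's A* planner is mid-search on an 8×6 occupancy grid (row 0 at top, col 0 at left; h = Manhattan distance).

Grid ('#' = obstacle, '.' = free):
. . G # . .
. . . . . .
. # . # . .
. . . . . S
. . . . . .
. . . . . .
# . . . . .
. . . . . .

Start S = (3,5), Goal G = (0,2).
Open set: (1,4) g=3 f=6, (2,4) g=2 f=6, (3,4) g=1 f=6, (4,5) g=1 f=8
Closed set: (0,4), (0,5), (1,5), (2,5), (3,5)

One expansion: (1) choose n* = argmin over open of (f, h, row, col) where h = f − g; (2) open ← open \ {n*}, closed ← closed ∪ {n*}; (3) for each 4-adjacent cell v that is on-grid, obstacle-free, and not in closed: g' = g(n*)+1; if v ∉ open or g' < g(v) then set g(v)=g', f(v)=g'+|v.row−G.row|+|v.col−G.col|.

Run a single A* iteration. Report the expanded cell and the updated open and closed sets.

expanded=(1,4); open=[(1,3) g=4 f=6, (2,4) g=2 f=6, (3,4) g=1 f=6, (4,5) g=1 f=8]; closed=[(0,4), (0,5), (1,4), (1,5), (2,5), (3,5)]

step 1: expand (1,4) (f=6, h=3) → closed; open now [(1,3) g=4 f=6, (2,4) g=2 f=6, (3,4) g=1 f=6, (4,5) g=1 f=8]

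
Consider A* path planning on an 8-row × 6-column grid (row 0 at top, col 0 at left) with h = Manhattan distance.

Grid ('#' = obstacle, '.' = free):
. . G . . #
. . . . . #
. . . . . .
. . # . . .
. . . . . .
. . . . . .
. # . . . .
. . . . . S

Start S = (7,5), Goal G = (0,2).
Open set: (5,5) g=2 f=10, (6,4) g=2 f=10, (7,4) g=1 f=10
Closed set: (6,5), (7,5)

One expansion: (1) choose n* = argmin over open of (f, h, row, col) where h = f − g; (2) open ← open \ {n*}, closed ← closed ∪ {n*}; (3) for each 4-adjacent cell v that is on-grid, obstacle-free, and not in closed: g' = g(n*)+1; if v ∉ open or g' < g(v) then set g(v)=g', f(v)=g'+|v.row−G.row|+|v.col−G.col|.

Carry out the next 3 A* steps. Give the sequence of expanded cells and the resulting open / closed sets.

order=[(5,5) → (4,5) → (3,5)]; open=[(2,5) g=5 f=10, (3,4) g=5 f=10, (4,4) g=4 f=10, (5,4) g=3 f=10, (6,4) g=2 f=10, (7,4) g=1 f=10]; closed=[(3,5), (4,5), (5,5), (6,5), (7,5)]

step 1: expand (5,5) (f=10, h=8) → closed; open now [(4,5) g=3 f=10, (5,4) g=3 f=10, (6,4) g=2 f=10, (7,4) g=1 f=10]
step 2: expand (4,5) (f=10, h=7) → closed; open now [(3,5) g=4 f=10, (4,4) g=4 f=10, (5,4) g=3 f=10, (6,4) g=2 f=10, (7,4) g=1 f=10]
step 3: expand (3,5) (f=10, h=6) → closed; open now [(2,5) g=5 f=10, (3,4) g=5 f=10, (4,4) g=4 f=10, (5,4) g=3 f=10, (6,4) g=2 f=10, (7,4) g=1 f=10]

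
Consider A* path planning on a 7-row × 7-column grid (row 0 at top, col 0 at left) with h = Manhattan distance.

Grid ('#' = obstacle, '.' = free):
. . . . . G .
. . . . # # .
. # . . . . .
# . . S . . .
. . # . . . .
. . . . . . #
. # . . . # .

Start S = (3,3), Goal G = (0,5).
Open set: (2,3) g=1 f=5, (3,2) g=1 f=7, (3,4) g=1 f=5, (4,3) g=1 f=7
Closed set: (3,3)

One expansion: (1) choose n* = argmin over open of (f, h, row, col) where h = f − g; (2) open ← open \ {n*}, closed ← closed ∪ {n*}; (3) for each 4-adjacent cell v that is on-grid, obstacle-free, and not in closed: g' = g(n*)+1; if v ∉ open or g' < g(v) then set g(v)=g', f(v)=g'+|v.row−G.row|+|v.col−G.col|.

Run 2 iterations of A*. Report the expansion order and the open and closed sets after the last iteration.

step 1: expand (2,3) (f=5, h=4) → closed; open now [(1,3) g=2 f=5, (2,2) g=2 f=7, (2,4) g=2 f=5, (3,2) g=1 f=7, (3,4) g=1 f=5, (4,3) g=1 f=7]
step 2: expand (1,3) (f=5, h=3) → closed; open now [(0,3) g=3 f=5, (1,2) g=3 f=7, (2,2) g=2 f=7, (2,4) g=2 f=5, (3,2) g=1 f=7, (3,4) g=1 f=5, (4,3) g=1 f=7]

order=[(2,3) → (1,3)]; open=[(0,3) g=3 f=5, (1,2) g=3 f=7, (2,2) g=2 f=7, (2,4) g=2 f=5, (3,2) g=1 f=7, (3,4) g=1 f=5, (4,3) g=1 f=7]; closed=[(1,3), (2,3), (3,3)]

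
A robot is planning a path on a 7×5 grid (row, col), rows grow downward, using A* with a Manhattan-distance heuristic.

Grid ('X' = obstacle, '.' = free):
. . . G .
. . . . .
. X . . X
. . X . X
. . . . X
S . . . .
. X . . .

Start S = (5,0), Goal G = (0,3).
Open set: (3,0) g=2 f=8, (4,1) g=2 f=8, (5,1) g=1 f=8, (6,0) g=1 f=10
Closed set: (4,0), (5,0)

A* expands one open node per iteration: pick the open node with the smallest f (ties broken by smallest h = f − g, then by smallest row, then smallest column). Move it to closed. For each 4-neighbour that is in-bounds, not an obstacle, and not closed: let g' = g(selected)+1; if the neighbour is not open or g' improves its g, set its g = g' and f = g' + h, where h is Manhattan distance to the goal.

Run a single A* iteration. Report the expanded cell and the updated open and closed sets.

expanded=(3,0); open=[(2,0) g=3 f=8, (3,1) g=3 f=8, (4,1) g=2 f=8, (5,1) g=1 f=8, (6,0) g=1 f=10]; closed=[(3,0), (4,0), (5,0)]

step 1: expand (3,0) (f=8, h=6) → closed; open now [(2,0) g=3 f=8, (3,1) g=3 f=8, (4,1) g=2 f=8, (5,1) g=1 f=8, (6,0) g=1 f=10]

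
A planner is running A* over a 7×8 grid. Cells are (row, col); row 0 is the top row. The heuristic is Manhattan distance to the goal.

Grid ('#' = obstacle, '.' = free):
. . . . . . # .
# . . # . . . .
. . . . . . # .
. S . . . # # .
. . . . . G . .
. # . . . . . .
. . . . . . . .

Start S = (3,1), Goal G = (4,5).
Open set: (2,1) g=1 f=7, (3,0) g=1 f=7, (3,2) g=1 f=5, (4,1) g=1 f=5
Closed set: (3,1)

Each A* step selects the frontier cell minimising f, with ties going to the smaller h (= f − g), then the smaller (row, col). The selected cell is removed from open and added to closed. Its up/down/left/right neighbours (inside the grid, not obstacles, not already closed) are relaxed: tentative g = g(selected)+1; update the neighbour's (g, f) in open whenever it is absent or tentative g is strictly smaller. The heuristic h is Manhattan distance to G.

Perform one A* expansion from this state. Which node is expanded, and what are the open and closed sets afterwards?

expanded=(3,2); open=[(2,1) g=1 f=7, (2,2) g=2 f=7, (3,0) g=1 f=7, (3,3) g=2 f=5, (4,1) g=1 f=5, (4,2) g=2 f=5]; closed=[(3,1), (3,2)]

step 1: expand (3,2) (f=5, h=4) → closed; open now [(2,1) g=1 f=7, (2,2) g=2 f=7, (3,0) g=1 f=7, (3,3) g=2 f=5, (4,1) g=1 f=5, (4,2) g=2 f=5]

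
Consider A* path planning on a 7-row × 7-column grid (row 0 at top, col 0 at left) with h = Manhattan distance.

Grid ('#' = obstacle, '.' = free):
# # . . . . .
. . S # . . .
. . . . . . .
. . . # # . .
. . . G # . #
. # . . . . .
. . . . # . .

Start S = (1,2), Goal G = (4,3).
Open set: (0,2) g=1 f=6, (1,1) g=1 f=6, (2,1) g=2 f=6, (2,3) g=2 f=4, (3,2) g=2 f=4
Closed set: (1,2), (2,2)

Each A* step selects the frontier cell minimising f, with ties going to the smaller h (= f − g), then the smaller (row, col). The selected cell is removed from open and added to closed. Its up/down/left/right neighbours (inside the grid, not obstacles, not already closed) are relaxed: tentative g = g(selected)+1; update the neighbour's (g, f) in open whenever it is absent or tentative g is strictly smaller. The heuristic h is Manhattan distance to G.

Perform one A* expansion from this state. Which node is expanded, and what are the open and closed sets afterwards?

step 1: expand (2,3) (f=4, h=2) → closed; open now [(0,2) g=1 f=6, (1,1) g=1 f=6, (2,1) g=2 f=6, (2,4) g=3 f=6, (3,2) g=2 f=4]

expanded=(2,3); open=[(0,2) g=1 f=6, (1,1) g=1 f=6, (2,1) g=2 f=6, (2,4) g=3 f=6, (3,2) g=2 f=4]; closed=[(1,2), (2,2), (2,3)]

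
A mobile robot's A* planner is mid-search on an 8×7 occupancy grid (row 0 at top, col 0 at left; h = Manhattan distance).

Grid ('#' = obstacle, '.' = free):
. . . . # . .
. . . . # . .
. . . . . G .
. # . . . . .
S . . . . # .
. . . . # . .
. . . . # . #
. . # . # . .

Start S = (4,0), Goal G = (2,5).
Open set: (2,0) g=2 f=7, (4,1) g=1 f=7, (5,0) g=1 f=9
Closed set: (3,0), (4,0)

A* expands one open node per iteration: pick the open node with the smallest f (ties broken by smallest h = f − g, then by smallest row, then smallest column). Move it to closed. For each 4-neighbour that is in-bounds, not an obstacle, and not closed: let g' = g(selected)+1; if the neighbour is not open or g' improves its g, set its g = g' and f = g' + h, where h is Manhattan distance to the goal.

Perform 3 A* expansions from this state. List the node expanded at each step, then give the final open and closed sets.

step 1: expand (2,0) (f=7, h=5) → closed; open now [(1,0) g=3 f=9, (2,1) g=3 f=7, (4,1) g=1 f=7, (5,0) g=1 f=9]
step 2: expand (2,1) (f=7, h=4) → closed; open now [(1,0) g=3 f=9, (1,1) g=4 f=9, (2,2) g=4 f=7, (4,1) g=1 f=7, (5,0) g=1 f=9]
step 3: expand (2,2) (f=7, h=3) → closed; open now [(1,0) g=3 f=9, (1,1) g=4 f=9, (1,2) g=5 f=9, (2,3) g=5 f=7, (3,2) g=5 f=9, (4,1) g=1 f=7, (5,0) g=1 f=9]

order=[(2,0) → (2,1) → (2,2)]; open=[(1,0) g=3 f=9, (1,1) g=4 f=9, (1,2) g=5 f=9, (2,3) g=5 f=7, (3,2) g=5 f=9, (4,1) g=1 f=7, (5,0) g=1 f=9]; closed=[(2,0), (2,1), (2,2), (3,0), (4,0)]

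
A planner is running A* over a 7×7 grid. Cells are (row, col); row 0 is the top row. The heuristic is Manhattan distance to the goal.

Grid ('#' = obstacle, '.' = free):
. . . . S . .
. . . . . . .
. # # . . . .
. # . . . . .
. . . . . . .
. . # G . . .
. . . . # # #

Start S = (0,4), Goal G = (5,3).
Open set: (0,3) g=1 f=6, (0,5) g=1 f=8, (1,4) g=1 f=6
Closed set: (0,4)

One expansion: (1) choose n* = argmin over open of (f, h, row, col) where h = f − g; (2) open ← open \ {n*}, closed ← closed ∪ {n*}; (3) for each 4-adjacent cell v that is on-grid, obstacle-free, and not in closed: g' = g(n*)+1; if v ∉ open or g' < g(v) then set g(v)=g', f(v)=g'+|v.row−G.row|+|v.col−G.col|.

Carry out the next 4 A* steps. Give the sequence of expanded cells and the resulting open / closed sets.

step 1: expand (0,3) (f=6, h=5) → closed; open now [(0,2) g=2 f=8, (0,5) g=1 f=8, (1,3) g=2 f=6, (1,4) g=1 f=6]
step 2: expand (1,3) (f=6, h=4) → closed; open now [(0,2) g=2 f=8, (0,5) g=1 f=8, (1,2) g=3 f=8, (1,4) g=1 f=6, (2,3) g=3 f=6]
step 3: expand (2,3) (f=6, h=3) → closed; open now [(0,2) g=2 f=8, (0,5) g=1 f=8, (1,2) g=3 f=8, (1,4) g=1 f=6, (2,4) g=4 f=8, (3,3) g=4 f=6]
step 4: expand (3,3) (f=6, h=2) → closed; open now [(0,2) g=2 f=8, (0,5) g=1 f=8, (1,2) g=3 f=8, (1,4) g=1 f=6, (2,4) g=4 f=8, (3,2) g=5 f=8, (3,4) g=5 f=8, (4,3) g=5 f=6]

order=[(0,3) → (1,3) → (2,3) → (3,3)]; open=[(0,2) g=2 f=8, (0,5) g=1 f=8, (1,2) g=3 f=8, (1,4) g=1 f=6, (2,4) g=4 f=8, (3,2) g=5 f=8, (3,4) g=5 f=8, (4,3) g=5 f=6]; closed=[(0,3), (0,4), (1,3), (2,3), (3,3)]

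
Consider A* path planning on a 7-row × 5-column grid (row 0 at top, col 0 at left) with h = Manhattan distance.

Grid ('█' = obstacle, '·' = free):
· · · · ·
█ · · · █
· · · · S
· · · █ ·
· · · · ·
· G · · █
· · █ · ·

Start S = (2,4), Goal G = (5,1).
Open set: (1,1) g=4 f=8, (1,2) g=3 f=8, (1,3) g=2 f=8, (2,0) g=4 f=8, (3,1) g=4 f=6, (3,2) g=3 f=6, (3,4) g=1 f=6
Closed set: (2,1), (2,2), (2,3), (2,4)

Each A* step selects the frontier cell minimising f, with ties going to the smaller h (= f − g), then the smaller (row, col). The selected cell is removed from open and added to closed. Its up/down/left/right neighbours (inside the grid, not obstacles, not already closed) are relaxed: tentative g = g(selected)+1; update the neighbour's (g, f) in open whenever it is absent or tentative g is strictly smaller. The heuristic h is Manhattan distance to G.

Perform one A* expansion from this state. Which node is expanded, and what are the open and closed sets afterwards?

expanded=(3,1); open=[(1,1) g=4 f=8, (1,2) g=3 f=8, (1,3) g=2 f=8, (2,0) g=4 f=8, (3,0) g=5 f=8, (3,2) g=3 f=6, (3,4) g=1 f=6, (4,1) g=5 f=6]; closed=[(2,1), (2,2), (2,3), (2,4), (3,1)]

step 1: expand (3,1) (f=6, h=2) → closed; open now [(1,1) g=4 f=8, (1,2) g=3 f=8, (1,3) g=2 f=8, (2,0) g=4 f=8, (3,0) g=5 f=8, (3,2) g=3 f=6, (3,4) g=1 f=6, (4,1) g=5 f=6]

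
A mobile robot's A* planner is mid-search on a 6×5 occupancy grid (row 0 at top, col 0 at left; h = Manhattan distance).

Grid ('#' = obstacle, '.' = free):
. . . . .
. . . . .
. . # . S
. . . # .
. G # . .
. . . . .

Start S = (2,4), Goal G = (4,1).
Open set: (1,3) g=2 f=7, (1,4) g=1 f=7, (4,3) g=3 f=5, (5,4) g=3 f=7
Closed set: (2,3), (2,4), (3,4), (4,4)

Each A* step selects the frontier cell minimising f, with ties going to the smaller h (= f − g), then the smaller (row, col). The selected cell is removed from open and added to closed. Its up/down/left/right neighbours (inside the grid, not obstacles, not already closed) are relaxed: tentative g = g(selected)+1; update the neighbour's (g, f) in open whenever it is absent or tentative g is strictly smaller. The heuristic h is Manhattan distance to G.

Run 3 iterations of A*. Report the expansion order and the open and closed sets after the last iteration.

order=[(4,3) → (5,3) → (5,2)]; open=[(1,3) g=2 f=7, (1,4) g=1 f=7, (5,1) g=6 f=7, (5,4) g=3 f=7]; closed=[(2,3), (2,4), (3,4), (4,3), (4,4), (5,2), (5,3)]

step 1: expand (4,3) (f=5, h=2) → closed; open now [(1,3) g=2 f=7, (1,4) g=1 f=7, (5,3) g=4 f=7, (5,4) g=3 f=7]
step 2: expand (5,3) (f=7, h=3) → closed; open now [(1,3) g=2 f=7, (1,4) g=1 f=7, (5,2) g=5 f=7, (5,4) g=3 f=7]
step 3: expand (5,2) (f=7, h=2) → closed; open now [(1,3) g=2 f=7, (1,4) g=1 f=7, (5,1) g=6 f=7, (5,4) g=3 f=7]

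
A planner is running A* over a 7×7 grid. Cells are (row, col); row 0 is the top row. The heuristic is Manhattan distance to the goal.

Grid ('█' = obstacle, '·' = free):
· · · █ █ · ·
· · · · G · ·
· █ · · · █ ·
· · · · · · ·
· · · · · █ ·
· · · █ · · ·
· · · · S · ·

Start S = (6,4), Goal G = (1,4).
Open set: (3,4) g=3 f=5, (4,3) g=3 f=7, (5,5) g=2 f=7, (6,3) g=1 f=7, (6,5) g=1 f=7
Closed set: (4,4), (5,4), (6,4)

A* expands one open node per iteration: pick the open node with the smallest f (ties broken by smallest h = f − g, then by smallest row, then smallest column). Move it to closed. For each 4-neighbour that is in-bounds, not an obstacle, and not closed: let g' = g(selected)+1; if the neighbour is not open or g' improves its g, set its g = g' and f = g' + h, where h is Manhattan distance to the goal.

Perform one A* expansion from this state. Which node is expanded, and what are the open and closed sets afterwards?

expanded=(3,4); open=[(2,4) g=4 f=5, (3,3) g=4 f=7, (3,5) g=4 f=7, (4,3) g=3 f=7, (5,5) g=2 f=7, (6,3) g=1 f=7, (6,5) g=1 f=7]; closed=[(3,4), (4,4), (5,4), (6,4)]

step 1: expand (3,4) (f=5, h=2) → closed; open now [(2,4) g=4 f=5, (3,3) g=4 f=7, (3,5) g=4 f=7, (4,3) g=3 f=7, (5,5) g=2 f=7, (6,3) g=1 f=7, (6,5) g=1 f=7]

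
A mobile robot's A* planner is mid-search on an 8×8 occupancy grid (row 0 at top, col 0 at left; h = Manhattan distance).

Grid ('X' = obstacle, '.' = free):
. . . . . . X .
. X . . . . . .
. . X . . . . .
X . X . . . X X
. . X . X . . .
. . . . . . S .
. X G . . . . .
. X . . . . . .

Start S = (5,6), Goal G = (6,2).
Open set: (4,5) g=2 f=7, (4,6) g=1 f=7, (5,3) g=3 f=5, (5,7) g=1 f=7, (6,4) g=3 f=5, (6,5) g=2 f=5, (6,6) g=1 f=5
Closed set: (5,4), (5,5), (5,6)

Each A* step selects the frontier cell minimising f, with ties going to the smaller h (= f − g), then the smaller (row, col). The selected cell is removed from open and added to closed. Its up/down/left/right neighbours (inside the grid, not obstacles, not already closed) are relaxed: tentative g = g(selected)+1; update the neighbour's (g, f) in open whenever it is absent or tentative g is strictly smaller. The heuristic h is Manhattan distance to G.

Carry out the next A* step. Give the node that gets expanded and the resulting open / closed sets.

expanded=(5,3); open=[(4,3) g=4 f=7, (4,5) g=2 f=7, (4,6) g=1 f=7, (5,2) g=4 f=5, (5,7) g=1 f=7, (6,3) g=4 f=5, (6,4) g=3 f=5, (6,5) g=2 f=5, (6,6) g=1 f=5]; closed=[(5,3), (5,4), (5,5), (5,6)]

step 1: expand (5,3) (f=5, h=2) → closed; open now [(4,3) g=4 f=7, (4,5) g=2 f=7, (4,6) g=1 f=7, (5,2) g=4 f=5, (5,7) g=1 f=7, (6,3) g=4 f=5, (6,4) g=3 f=5, (6,5) g=2 f=5, (6,6) g=1 f=5]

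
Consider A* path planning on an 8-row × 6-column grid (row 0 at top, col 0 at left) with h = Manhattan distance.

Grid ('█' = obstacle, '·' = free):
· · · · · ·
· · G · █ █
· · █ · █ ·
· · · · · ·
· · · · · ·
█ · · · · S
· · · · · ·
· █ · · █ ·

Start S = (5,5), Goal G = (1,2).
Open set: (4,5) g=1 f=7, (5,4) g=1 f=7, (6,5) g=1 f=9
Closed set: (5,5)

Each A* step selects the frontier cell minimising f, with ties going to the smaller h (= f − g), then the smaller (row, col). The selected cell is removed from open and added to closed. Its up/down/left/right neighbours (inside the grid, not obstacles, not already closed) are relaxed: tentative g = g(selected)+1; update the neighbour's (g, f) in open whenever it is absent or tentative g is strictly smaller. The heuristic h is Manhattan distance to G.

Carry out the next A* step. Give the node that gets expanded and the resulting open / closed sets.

expanded=(4,5); open=[(3,5) g=2 f=7, (4,4) g=2 f=7, (5,4) g=1 f=7, (6,5) g=1 f=9]; closed=[(4,5), (5,5)]

step 1: expand (4,5) (f=7, h=6) → closed; open now [(3,5) g=2 f=7, (4,4) g=2 f=7, (5,4) g=1 f=7, (6,5) g=1 f=9]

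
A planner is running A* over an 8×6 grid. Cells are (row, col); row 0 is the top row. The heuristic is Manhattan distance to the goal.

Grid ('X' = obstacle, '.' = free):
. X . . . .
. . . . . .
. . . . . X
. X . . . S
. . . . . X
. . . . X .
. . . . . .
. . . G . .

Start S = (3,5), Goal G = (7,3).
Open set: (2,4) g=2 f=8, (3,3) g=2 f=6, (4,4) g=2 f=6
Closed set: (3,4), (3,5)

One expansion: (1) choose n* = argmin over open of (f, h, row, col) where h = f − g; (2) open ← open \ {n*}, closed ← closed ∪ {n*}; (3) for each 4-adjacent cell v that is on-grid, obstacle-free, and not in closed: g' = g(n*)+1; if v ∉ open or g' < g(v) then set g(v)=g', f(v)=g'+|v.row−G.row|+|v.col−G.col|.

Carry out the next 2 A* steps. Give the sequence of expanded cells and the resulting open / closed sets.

step 1: expand (3,3) (f=6, h=4) → closed; open now [(2,3) g=3 f=8, (2,4) g=2 f=8, (3,2) g=3 f=8, (4,3) g=3 f=6, (4,4) g=2 f=6]
step 2: expand (4,3) (f=6, h=3) → closed; open now [(2,3) g=3 f=8, (2,4) g=2 f=8, (3,2) g=3 f=8, (4,2) g=4 f=8, (4,4) g=2 f=6, (5,3) g=4 f=6]

order=[(3,3) → (4,3)]; open=[(2,3) g=3 f=8, (2,4) g=2 f=8, (3,2) g=3 f=8, (4,2) g=4 f=8, (4,4) g=2 f=6, (5,3) g=4 f=6]; closed=[(3,3), (3,4), (3,5), (4,3)]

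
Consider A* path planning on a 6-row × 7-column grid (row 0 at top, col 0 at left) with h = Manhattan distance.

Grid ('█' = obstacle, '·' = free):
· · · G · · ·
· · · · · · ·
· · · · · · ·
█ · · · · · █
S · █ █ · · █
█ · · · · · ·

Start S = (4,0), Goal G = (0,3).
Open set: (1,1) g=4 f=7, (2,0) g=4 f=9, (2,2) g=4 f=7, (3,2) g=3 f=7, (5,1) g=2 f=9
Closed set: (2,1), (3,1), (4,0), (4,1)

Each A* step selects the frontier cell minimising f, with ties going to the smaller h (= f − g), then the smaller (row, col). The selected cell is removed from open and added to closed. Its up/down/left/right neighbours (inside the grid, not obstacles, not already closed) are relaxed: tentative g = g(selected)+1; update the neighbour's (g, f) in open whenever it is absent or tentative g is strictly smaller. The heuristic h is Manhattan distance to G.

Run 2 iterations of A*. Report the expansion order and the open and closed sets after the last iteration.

order=[(1,1) → (0,1)]; open=[(0,0) g=6 f=9, (0,2) g=6 f=7, (1,0) g=5 f=9, (1,2) g=5 f=7, (2,0) g=4 f=9, (2,2) g=4 f=7, (3,2) g=3 f=7, (5,1) g=2 f=9]; closed=[(0,1), (1,1), (2,1), (3,1), (4,0), (4,1)]

step 1: expand (1,1) (f=7, h=3) → closed; open now [(0,1) g=5 f=7, (1,0) g=5 f=9, (1,2) g=5 f=7, (2,0) g=4 f=9, (2,2) g=4 f=7, (3,2) g=3 f=7, (5,1) g=2 f=9]
step 2: expand (0,1) (f=7, h=2) → closed; open now [(0,0) g=6 f=9, (0,2) g=6 f=7, (1,0) g=5 f=9, (1,2) g=5 f=7, (2,0) g=4 f=9, (2,2) g=4 f=7, (3,2) g=3 f=7, (5,1) g=2 f=9]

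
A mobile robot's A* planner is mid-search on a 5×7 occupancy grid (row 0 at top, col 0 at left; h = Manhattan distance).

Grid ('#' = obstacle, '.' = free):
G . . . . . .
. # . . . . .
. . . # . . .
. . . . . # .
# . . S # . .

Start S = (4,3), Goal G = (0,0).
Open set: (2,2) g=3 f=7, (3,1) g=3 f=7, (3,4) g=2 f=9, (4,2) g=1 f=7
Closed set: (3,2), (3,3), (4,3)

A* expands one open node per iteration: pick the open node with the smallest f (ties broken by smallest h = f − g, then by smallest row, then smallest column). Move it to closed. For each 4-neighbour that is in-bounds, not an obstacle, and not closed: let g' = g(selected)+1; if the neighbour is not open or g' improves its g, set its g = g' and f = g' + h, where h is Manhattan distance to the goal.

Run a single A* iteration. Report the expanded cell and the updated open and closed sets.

expanded=(2,2); open=[(1,2) g=4 f=7, (2,1) g=4 f=7, (3,1) g=3 f=7, (3,4) g=2 f=9, (4,2) g=1 f=7]; closed=[(2,2), (3,2), (3,3), (4,3)]

step 1: expand (2,2) (f=7, h=4) → closed; open now [(1,2) g=4 f=7, (2,1) g=4 f=7, (3,1) g=3 f=7, (3,4) g=2 f=9, (4,2) g=1 f=7]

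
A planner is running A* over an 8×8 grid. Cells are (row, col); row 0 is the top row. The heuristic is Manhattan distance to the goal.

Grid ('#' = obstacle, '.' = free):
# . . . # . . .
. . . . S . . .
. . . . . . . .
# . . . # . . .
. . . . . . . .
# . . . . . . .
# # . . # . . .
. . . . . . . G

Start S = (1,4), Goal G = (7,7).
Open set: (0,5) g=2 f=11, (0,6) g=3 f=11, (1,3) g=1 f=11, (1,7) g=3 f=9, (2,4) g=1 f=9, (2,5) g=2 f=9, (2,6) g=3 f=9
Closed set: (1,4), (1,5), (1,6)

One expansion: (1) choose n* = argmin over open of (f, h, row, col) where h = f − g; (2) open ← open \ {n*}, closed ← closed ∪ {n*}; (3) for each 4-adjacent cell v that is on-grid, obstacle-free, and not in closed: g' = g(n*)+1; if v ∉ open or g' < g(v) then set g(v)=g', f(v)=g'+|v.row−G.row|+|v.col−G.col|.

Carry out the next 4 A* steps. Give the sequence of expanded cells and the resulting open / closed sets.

order=[(1,7) → (2,7) → (3,7) → (4,7)]; open=[(0,5) g=2 f=11, (0,6) g=3 f=11, (0,7) g=4 f=11, (1,3) g=1 f=11, (2,4) g=1 f=9, (2,5) g=2 f=9, (2,6) g=3 f=9, (3,6) g=6 f=11, (4,6) g=7 f=11, (5,7) g=7 f=9]; closed=[(1,4), (1,5), (1,6), (1,7), (2,7), (3,7), (4,7)]

step 1: expand (1,7) (f=9, h=6) → closed; open now [(0,5) g=2 f=11, (0,6) g=3 f=11, (0,7) g=4 f=11, (1,3) g=1 f=11, (2,4) g=1 f=9, (2,5) g=2 f=9, (2,6) g=3 f=9, (2,7) g=4 f=9]
step 2: expand (2,7) (f=9, h=5) → closed; open now [(0,5) g=2 f=11, (0,6) g=3 f=11, (0,7) g=4 f=11, (1,3) g=1 f=11, (2,4) g=1 f=9, (2,5) g=2 f=9, (2,6) g=3 f=9, (3,7) g=5 f=9]
step 3: expand (3,7) (f=9, h=4) → closed; open now [(0,5) g=2 f=11, (0,6) g=3 f=11, (0,7) g=4 f=11, (1,3) g=1 f=11, (2,4) g=1 f=9, (2,5) g=2 f=9, (2,6) g=3 f=9, (3,6) g=6 f=11, (4,7) g=6 f=9]
step 4: expand (4,7) (f=9, h=3) → closed; open now [(0,5) g=2 f=11, (0,6) g=3 f=11, (0,7) g=4 f=11, (1,3) g=1 f=11, (2,4) g=1 f=9, (2,5) g=2 f=9, (2,6) g=3 f=9, (3,6) g=6 f=11, (4,6) g=7 f=11, (5,7) g=7 f=9]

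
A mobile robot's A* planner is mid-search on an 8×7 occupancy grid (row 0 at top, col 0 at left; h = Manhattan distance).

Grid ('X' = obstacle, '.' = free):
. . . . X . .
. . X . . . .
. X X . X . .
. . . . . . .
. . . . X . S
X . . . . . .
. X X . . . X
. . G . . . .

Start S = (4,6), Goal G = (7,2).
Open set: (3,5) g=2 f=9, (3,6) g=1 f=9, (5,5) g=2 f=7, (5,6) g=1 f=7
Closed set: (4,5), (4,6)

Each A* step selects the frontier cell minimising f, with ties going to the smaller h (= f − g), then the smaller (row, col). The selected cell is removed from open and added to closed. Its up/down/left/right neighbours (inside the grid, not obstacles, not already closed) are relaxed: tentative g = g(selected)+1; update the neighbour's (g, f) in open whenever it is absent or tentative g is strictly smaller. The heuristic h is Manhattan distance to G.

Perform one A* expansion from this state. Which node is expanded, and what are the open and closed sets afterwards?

step 1: expand (5,5) (f=7, h=5) → closed; open now [(3,5) g=2 f=9, (3,6) g=1 f=9, (5,4) g=3 f=7, (5,6) g=1 f=7, (6,5) g=3 f=7]

expanded=(5,5); open=[(3,5) g=2 f=9, (3,6) g=1 f=9, (5,4) g=3 f=7, (5,6) g=1 f=7, (6,5) g=3 f=7]; closed=[(4,5), (4,6), (5,5)]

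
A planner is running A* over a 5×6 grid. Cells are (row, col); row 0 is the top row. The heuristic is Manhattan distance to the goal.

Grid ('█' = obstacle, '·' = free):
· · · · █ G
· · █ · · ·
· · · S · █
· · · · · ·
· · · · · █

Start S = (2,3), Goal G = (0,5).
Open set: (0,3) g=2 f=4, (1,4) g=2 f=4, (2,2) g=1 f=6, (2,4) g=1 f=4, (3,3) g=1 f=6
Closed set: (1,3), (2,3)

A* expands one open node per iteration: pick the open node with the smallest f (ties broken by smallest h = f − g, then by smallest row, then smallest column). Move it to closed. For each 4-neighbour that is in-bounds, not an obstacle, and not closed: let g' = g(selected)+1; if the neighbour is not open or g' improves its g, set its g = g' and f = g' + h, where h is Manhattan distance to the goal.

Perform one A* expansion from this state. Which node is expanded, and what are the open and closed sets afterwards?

step 1: expand (0,3) (f=4, h=2) → closed; open now [(0,2) g=3 f=6, (1,4) g=2 f=4, (2,2) g=1 f=6, (2,4) g=1 f=4, (3,3) g=1 f=6]

expanded=(0,3); open=[(0,2) g=3 f=6, (1,4) g=2 f=4, (2,2) g=1 f=6, (2,4) g=1 f=4, (3,3) g=1 f=6]; closed=[(0,3), (1,3), (2,3)]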